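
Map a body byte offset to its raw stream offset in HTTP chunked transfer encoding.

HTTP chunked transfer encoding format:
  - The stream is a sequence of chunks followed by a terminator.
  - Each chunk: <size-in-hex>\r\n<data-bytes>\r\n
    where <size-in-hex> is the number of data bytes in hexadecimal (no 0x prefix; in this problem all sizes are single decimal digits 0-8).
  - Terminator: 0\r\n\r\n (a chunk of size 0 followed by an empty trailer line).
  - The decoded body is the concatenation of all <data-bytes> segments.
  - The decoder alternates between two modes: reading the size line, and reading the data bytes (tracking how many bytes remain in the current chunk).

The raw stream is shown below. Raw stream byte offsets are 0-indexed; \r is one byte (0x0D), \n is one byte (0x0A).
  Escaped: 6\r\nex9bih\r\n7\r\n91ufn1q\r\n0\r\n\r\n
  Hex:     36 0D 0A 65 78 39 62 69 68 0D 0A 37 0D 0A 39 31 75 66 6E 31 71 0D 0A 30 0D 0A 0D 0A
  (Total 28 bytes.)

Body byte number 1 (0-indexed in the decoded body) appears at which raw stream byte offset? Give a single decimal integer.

Answer: 4

Derivation:
Chunk 1: stream[0..1]='6' size=0x6=6, data at stream[3..9]='ex9bih' -> body[0..6], body so far='ex9bih'
Chunk 2: stream[11..12]='7' size=0x7=7, data at stream[14..21]='91ufn1q' -> body[6..13], body so far='ex9bih91ufn1q'
Chunk 3: stream[23..24]='0' size=0 (terminator). Final body='ex9bih91ufn1q' (13 bytes)
Body byte 1 at stream offset 4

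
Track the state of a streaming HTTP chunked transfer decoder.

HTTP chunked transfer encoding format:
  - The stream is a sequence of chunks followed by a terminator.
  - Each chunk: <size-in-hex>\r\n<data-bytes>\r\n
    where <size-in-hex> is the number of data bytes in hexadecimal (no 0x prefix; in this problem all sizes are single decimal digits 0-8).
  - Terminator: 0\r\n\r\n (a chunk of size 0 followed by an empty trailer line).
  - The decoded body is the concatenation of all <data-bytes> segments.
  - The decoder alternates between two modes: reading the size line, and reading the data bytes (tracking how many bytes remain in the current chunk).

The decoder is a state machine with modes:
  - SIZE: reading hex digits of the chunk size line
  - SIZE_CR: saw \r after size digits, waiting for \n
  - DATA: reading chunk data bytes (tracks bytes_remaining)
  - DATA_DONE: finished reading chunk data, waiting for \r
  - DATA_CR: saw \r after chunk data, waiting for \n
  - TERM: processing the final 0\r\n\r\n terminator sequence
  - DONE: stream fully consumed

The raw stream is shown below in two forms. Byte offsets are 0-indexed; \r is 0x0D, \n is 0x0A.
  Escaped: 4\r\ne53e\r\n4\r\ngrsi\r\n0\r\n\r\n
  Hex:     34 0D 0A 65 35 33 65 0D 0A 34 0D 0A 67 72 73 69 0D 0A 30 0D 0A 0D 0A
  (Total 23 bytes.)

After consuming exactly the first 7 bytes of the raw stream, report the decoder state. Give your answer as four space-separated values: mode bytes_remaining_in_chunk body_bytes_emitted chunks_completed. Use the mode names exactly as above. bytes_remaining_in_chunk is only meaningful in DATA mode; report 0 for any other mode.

Answer: DATA_DONE 0 4 0

Derivation:
Byte 0 = '4': mode=SIZE remaining=0 emitted=0 chunks_done=0
Byte 1 = 0x0D: mode=SIZE_CR remaining=0 emitted=0 chunks_done=0
Byte 2 = 0x0A: mode=DATA remaining=4 emitted=0 chunks_done=0
Byte 3 = 'e': mode=DATA remaining=3 emitted=1 chunks_done=0
Byte 4 = '5': mode=DATA remaining=2 emitted=2 chunks_done=0
Byte 5 = '3': mode=DATA remaining=1 emitted=3 chunks_done=0
Byte 6 = 'e': mode=DATA_DONE remaining=0 emitted=4 chunks_done=0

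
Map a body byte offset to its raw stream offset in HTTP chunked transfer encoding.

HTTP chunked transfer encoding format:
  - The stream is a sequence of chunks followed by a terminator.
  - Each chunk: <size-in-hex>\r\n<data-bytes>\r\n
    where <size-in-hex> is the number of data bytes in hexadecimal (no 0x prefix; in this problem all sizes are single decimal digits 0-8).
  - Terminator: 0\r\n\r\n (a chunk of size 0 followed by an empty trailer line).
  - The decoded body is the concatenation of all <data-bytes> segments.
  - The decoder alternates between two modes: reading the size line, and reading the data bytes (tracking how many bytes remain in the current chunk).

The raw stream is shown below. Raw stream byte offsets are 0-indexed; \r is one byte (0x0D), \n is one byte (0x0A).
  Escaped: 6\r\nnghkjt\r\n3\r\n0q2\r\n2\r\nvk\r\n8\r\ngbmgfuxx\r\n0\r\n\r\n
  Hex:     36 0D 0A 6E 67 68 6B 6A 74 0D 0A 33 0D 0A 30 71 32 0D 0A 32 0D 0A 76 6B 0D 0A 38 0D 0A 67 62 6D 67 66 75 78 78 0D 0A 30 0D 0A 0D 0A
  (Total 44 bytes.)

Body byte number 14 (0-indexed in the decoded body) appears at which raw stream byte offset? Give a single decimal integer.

Chunk 1: stream[0..1]='6' size=0x6=6, data at stream[3..9]='nghkjt' -> body[0..6], body so far='nghkjt'
Chunk 2: stream[11..12]='3' size=0x3=3, data at stream[14..17]='0q2' -> body[6..9], body so far='nghkjt0q2'
Chunk 3: stream[19..20]='2' size=0x2=2, data at stream[22..24]='vk' -> body[9..11], body so far='nghkjt0q2vk'
Chunk 4: stream[26..27]='8' size=0x8=8, data at stream[29..37]='gbmgfuxx' -> body[11..19], body so far='nghkjt0q2vkgbmgfuxx'
Chunk 5: stream[39..40]='0' size=0 (terminator). Final body='nghkjt0q2vkgbmgfuxx' (19 bytes)
Body byte 14 at stream offset 32

Answer: 32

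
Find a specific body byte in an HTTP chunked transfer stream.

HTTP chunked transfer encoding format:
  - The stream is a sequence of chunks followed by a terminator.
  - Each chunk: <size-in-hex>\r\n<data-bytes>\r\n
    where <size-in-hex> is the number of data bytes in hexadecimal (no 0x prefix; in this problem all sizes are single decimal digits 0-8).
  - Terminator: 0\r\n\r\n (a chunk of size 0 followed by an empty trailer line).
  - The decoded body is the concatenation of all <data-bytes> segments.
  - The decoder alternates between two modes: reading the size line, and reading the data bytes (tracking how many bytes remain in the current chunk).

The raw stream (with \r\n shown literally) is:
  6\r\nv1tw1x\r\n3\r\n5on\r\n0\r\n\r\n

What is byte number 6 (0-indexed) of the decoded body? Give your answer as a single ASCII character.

Answer: 5

Derivation:
Chunk 1: stream[0..1]='6' size=0x6=6, data at stream[3..9]='v1tw1x' -> body[0..6], body so far='v1tw1x'
Chunk 2: stream[11..12]='3' size=0x3=3, data at stream[14..17]='5on' -> body[6..9], body so far='v1tw1x5on'
Chunk 3: stream[19..20]='0' size=0 (terminator). Final body='v1tw1x5on' (9 bytes)
Body byte 6 = '5'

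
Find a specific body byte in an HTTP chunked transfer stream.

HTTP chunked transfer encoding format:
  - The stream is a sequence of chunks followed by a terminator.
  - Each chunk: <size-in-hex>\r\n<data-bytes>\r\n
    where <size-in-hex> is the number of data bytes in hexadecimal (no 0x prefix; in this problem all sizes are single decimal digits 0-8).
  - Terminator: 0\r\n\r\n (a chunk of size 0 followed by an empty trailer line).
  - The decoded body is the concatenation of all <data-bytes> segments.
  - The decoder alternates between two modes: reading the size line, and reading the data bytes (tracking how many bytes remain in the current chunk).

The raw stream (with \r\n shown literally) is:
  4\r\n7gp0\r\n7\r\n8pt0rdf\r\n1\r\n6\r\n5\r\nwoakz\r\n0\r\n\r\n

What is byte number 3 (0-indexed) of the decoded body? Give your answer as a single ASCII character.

Chunk 1: stream[0..1]='4' size=0x4=4, data at stream[3..7]='7gp0' -> body[0..4], body so far='7gp0'
Chunk 2: stream[9..10]='7' size=0x7=7, data at stream[12..19]='8pt0rdf' -> body[4..11], body so far='7gp08pt0rdf'
Chunk 3: stream[21..22]='1' size=0x1=1, data at stream[24..25]='6' -> body[11..12], body so far='7gp08pt0rdf6'
Chunk 4: stream[27..28]='5' size=0x5=5, data at stream[30..35]='woakz' -> body[12..17], body so far='7gp08pt0rdf6woakz'
Chunk 5: stream[37..38]='0' size=0 (terminator). Final body='7gp08pt0rdf6woakz' (17 bytes)
Body byte 3 = '0'

Answer: 0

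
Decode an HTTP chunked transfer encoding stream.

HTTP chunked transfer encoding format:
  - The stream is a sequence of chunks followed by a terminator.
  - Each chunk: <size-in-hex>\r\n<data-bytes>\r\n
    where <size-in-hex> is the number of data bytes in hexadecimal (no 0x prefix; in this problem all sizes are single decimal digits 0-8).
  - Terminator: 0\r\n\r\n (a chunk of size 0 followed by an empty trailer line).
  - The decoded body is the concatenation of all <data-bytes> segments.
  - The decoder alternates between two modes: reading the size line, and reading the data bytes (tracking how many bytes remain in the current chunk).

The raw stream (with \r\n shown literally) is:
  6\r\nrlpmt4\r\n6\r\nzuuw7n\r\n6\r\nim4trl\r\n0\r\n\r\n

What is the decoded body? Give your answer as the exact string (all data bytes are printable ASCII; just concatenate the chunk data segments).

Answer: rlpmt4zuuw7nim4trl

Derivation:
Chunk 1: stream[0..1]='6' size=0x6=6, data at stream[3..9]='rlpmt4' -> body[0..6], body so far='rlpmt4'
Chunk 2: stream[11..12]='6' size=0x6=6, data at stream[14..20]='zuuw7n' -> body[6..12], body so far='rlpmt4zuuw7n'
Chunk 3: stream[22..23]='6' size=0x6=6, data at stream[25..31]='im4trl' -> body[12..18], body so far='rlpmt4zuuw7nim4trl'
Chunk 4: stream[33..34]='0' size=0 (terminator). Final body='rlpmt4zuuw7nim4trl' (18 bytes)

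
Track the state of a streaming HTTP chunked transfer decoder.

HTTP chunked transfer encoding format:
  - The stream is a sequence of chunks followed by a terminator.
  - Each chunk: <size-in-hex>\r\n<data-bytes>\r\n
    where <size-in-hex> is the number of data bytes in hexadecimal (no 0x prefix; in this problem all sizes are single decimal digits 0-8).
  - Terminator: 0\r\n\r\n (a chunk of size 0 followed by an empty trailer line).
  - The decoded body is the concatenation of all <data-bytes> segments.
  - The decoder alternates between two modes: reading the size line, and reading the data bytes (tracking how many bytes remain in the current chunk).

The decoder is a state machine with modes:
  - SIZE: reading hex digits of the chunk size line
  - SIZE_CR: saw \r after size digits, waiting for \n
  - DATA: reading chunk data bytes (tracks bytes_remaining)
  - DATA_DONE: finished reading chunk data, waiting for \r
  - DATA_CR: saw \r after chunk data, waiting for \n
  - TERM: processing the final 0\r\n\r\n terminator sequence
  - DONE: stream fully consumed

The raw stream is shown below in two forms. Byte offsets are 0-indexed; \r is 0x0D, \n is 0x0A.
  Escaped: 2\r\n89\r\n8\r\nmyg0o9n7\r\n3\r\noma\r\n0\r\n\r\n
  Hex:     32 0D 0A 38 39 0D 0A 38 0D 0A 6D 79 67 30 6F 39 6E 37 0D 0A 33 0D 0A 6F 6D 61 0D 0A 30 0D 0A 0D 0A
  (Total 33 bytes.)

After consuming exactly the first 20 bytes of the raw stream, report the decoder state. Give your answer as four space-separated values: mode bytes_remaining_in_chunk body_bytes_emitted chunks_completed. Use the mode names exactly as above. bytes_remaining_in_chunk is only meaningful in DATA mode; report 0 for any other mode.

Answer: SIZE 0 10 2

Derivation:
Byte 0 = '2': mode=SIZE remaining=0 emitted=0 chunks_done=0
Byte 1 = 0x0D: mode=SIZE_CR remaining=0 emitted=0 chunks_done=0
Byte 2 = 0x0A: mode=DATA remaining=2 emitted=0 chunks_done=0
Byte 3 = '8': mode=DATA remaining=1 emitted=1 chunks_done=0
Byte 4 = '9': mode=DATA_DONE remaining=0 emitted=2 chunks_done=0
Byte 5 = 0x0D: mode=DATA_CR remaining=0 emitted=2 chunks_done=0
Byte 6 = 0x0A: mode=SIZE remaining=0 emitted=2 chunks_done=1
Byte 7 = '8': mode=SIZE remaining=0 emitted=2 chunks_done=1
Byte 8 = 0x0D: mode=SIZE_CR remaining=0 emitted=2 chunks_done=1
Byte 9 = 0x0A: mode=DATA remaining=8 emitted=2 chunks_done=1
Byte 10 = 'm': mode=DATA remaining=7 emitted=3 chunks_done=1
Byte 11 = 'y': mode=DATA remaining=6 emitted=4 chunks_done=1
Byte 12 = 'g': mode=DATA remaining=5 emitted=5 chunks_done=1
Byte 13 = '0': mode=DATA remaining=4 emitted=6 chunks_done=1
Byte 14 = 'o': mode=DATA remaining=3 emitted=7 chunks_done=1
Byte 15 = '9': mode=DATA remaining=2 emitted=8 chunks_done=1
Byte 16 = 'n': mode=DATA remaining=1 emitted=9 chunks_done=1
Byte 17 = '7': mode=DATA_DONE remaining=0 emitted=10 chunks_done=1
Byte 18 = 0x0D: mode=DATA_CR remaining=0 emitted=10 chunks_done=1
Byte 19 = 0x0A: mode=SIZE remaining=0 emitted=10 chunks_done=2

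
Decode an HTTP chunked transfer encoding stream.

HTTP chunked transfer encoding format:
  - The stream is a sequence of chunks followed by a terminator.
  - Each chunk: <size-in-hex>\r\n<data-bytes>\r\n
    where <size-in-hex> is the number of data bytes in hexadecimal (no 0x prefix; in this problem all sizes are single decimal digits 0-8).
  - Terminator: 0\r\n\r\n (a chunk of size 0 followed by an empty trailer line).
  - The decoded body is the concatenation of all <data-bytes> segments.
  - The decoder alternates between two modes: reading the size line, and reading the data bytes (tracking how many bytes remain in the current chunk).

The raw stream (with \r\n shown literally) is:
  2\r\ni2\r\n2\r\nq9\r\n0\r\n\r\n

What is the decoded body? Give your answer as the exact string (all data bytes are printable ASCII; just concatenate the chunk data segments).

Chunk 1: stream[0..1]='2' size=0x2=2, data at stream[3..5]='i2' -> body[0..2], body so far='i2'
Chunk 2: stream[7..8]='2' size=0x2=2, data at stream[10..12]='q9' -> body[2..4], body so far='i2q9'
Chunk 3: stream[14..15]='0' size=0 (terminator). Final body='i2q9' (4 bytes)

Answer: i2q9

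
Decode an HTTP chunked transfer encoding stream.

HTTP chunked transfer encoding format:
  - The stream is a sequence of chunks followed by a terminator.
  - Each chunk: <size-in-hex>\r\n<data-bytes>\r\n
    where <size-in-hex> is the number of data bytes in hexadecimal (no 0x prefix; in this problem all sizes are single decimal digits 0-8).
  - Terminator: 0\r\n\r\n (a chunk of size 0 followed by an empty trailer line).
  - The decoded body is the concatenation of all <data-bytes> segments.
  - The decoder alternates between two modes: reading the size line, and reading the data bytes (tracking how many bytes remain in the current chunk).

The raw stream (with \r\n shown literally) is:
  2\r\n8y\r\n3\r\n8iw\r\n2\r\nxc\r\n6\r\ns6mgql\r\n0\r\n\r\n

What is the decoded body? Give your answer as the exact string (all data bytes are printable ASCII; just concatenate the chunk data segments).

Chunk 1: stream[0..1]='2' size=0x2=2, data at stream[3..5]='8y' -> body[0..2], body so far='8y'
Chunk 2: stream[7..8]='3' size=0x3=3, data at stream[10..13]='8iw' -> body[2..5], body so far='8y8iw'
Chunk 3: stream[15..16]='2' size=0x2=2, data at stream[18..20]='xc' -> body[5..7], body so far='8y8iwxc'
Chunk 4: stream[22..23]='6' size=0x6=6, data at stream[25..31]='s6mgql' -> body[7..13], body so far='8y8iwxcs6mgql'
Chunk 5: stream[33..34]='0' size=0 (terminator). Final body='8y8iwxcs6mgql' (13 bytes)

Answer: 8y8iwxcs6mgql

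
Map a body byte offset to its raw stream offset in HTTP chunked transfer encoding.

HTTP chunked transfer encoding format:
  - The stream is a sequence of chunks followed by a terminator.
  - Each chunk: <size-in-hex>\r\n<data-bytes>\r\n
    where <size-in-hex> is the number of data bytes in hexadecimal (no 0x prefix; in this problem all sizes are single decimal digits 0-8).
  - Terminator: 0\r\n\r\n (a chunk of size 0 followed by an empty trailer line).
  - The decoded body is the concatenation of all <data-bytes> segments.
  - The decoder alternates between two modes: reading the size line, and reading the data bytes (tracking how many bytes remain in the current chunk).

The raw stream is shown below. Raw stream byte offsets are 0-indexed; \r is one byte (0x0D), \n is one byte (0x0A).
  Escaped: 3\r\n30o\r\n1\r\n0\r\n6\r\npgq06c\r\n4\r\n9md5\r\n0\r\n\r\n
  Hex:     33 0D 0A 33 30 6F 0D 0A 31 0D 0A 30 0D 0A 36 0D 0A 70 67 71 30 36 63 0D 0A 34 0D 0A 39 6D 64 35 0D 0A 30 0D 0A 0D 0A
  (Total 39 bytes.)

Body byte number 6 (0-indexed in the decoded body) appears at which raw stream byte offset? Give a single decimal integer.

Chunk 1: stream[0..1]='3' size=0x3=3, data at stream[3..6]='30o' -> body[0..3], body so far='30o'
Chunk 2: stream[8..9]='1' size=0x1=1, data at stream[11..12]='0' -> body[3..4], body so far='30o0'
Chunk 3: stream[14..15]='6' size=0x6=6, data at stream[17..23]='pgq06c' -> body[4..10], body so far='30o0pgq06c'
Chunk 4: stream[25..26]='4' size=0x4=4, data at stream[28..32]='9md5' -> body[10..14], body so far='30o0pgq06c9md5'
Chunk 5: stream[34..35]='0' size=0 (terminator). Final body='30o0pgq06c9md5' (14 bytes)
Body byte 6 at stream offset 19

Answer: 19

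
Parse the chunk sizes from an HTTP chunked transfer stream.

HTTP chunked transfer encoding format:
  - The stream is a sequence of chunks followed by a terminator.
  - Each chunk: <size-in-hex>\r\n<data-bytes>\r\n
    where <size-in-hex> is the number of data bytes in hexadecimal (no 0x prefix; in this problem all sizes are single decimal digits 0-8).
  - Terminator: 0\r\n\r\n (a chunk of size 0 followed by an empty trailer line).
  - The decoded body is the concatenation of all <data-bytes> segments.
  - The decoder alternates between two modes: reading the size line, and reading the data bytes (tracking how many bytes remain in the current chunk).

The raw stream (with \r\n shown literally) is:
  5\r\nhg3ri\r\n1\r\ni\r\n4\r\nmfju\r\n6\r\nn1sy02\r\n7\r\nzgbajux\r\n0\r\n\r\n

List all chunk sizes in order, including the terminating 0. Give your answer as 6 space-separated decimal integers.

Answer: 5 1 4 6 7 0

Derivation:
Chunk 1: stream[0..1]='5' size=0x5=5, data at stream[3..8]='hg3ri' -> body[0..5], body so far='hg3ri'
Chunk 2: stream[10..11]='1' size=0x1=1, data at stream[13..14]='i' -> body[5..6], body so far='hg3rii'
Chunk 3: stream[16..17]='4' size=0x4=4, data at stream[19..23]='mfju' -> body[6..10], body so far='hg3riimfju'
Chunk 4: stream[25..26]='6' size=0x6=6, data at stream[28..34]='n1sy02' -> body[10..16], body so far='hg3riimfjun1sy02'
Chunk 5: stream[36..37]='7' size=0x7=7, data at stream[39..46]='zgbajux' -> body[16..23], body so far='hg3riimfjun1sy02zgbajux'
Chunk 6: stream[48..49]='0' size=0 (terminator). Final body='hg3riimfjun1sy02zgbajux' (23 bytes)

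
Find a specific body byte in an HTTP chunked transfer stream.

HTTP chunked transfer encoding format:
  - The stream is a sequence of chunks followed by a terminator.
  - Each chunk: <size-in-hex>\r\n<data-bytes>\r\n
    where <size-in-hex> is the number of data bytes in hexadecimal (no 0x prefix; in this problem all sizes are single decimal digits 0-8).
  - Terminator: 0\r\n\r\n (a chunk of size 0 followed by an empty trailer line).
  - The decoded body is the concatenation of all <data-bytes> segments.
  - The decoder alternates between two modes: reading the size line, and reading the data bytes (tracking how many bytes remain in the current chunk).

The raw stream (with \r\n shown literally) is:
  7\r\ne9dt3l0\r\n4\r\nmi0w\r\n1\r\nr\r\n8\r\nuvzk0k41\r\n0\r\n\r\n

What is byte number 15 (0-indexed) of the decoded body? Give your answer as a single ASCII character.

Chunk 1: stream[0..1]='7' size=0x7=7, data at stream[3..10]='e9dt3l0' -> body[0..7], body so far='e9dt3l0'
Chunk 2: stream[12..13]='4' size=0x4=4, data at stream[15..19]='mi0w' -> body[7..11], body so far='e9dt3l0mi0w'
Chunk 3: stream[21..22]='1' size=0x1=1, data at stream[24..25]='r' -> body[11..12], body so far='e9dt3l0mi0wr'
Chunk 4: stream[27..28]='8' size=0x8=8, data at stream[30..38]='uvzk0k41' -> body[12..20], body so far='e9dt3l0mi0wruvzk0k41'
Chunk 5: stream[40..41]='0' size=0 (terminator). Final body='e9dt3l0mi0wruvzk0k41' (20 bytes)
Body byte 15 = 'k'

Answer: k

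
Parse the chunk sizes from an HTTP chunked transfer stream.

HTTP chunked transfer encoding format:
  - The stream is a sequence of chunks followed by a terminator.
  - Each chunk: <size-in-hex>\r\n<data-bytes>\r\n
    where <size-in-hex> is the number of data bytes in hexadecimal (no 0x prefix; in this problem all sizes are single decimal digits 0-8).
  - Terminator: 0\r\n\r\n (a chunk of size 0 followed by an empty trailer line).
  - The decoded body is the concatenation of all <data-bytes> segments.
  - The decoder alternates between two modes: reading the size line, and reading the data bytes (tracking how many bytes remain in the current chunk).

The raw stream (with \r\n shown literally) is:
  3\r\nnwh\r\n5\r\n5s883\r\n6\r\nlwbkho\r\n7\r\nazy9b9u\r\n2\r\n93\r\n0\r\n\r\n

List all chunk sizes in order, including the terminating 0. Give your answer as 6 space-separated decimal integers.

Chunk 1: stream[0..1]='3' size=0x3=3, data at stream[3..6]='nwh' -> body[0..3], body so far='nwh'
Chunk 2: stream[8..9]='5' size=0x5=5, data at stream[11..16]='5s883' -> body[3..8], body so far='nwh5s883'
Chunk 3: stream[18..19]='6' size=0x6=6, data at stream[21..27]='lwbkho' -> body[8..14], body so far='nwh5s883lwbkho'
Chunk 4: stream[29..30]='7' size=0x7=7, data at stream[32..39]='azy9b9u' -> body[14..21], body so far='nwh5s883lwbkhoazy9b9u'
Chunk 5: stream[41..42]='2' size=0x2=2, data at stream[44..46]='93' -> body[21..23], body so far='nwh5s883lwbkhoazy9b9u93'
Chunk 6: stream[48..49]='0' size=0 (terminator). Final body='nwh5s883lwbkhoazy9b9u93' (23 bytes)

Answer: 3 5 6 7 2 0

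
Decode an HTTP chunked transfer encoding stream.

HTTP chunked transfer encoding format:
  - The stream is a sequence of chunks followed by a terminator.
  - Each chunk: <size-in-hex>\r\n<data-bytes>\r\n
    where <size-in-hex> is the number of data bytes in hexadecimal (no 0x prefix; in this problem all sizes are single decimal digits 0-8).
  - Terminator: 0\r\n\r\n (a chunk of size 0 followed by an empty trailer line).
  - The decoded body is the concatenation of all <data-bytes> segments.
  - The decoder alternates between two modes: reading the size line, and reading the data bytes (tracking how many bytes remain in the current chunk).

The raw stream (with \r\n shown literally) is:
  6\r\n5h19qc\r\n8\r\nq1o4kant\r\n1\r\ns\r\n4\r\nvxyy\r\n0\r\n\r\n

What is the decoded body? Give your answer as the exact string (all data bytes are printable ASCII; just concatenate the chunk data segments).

Answer: 5h19qcq1o4kantsvxyy

Derivation:
Chunk 1: stream[0..1]='6' size=0x6=6, data at stream[3..9]='5h19qc' -> body[0..6], body so far='5h19qc'
Chunk 2: stream[11..12]='8' size=0x8=8, data at stream[14..22]='q1o4kant' -> body[6..14], body so far='5h19qcq1o4kant'
Chunk 3: stream[24..25]='1' size=0x1=1, data at stream[27..28]='s' -> body[14..15], body so far='5h19qcq1o4kants'
Chunk 4: stream[30..31]='4' size=0x4=4, data at stream[33..37]='vxyy' -> body[15..19], body so far='5h19qcq1o4kantsvxyy'
Chunk 5: stream[39..40]='0' size=0 (terminator). Final body='5h19qcq1o4kantsvxyy' (19 bytes)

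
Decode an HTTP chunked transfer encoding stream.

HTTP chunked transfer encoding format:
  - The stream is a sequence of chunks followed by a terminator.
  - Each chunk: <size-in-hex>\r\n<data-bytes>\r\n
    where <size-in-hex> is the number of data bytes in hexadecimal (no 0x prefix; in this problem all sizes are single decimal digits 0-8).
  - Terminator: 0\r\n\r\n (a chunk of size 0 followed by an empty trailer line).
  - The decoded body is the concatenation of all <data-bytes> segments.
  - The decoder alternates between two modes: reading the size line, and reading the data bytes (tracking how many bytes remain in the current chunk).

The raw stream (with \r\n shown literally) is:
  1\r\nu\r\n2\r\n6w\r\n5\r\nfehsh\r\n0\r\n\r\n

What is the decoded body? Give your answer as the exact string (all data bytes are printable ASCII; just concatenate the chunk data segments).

Chunk 1: stream[0..1]='1' size=0x1=1, data at stream[3..4]='u' -> body[0..1], body so far='u'
Chunk 2: stream[6..7]='2' size=0x2=2, data at stream[9..11]='6w' -> body[1..3], body so far='u6w'
Chunk 3: stream[13..14]='5' size=0x5=5, data at stream[16..21]='fehsh' -> body[3..8], body so far='u6wfehsh'
Chunk 4: stream[23..24]='0' size=0 (terminator). Final body='u6wfehsh' (8 bytes)

Answer: u6wfehsh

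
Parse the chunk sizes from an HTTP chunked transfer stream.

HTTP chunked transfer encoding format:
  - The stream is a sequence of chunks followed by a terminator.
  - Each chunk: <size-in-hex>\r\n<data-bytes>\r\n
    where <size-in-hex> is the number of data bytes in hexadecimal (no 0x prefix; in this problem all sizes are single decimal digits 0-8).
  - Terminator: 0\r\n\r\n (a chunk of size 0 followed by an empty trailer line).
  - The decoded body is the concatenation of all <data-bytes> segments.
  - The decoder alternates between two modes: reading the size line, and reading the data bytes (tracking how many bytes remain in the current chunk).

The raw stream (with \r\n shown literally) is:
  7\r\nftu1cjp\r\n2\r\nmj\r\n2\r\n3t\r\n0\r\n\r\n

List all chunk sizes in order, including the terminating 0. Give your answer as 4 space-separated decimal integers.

Answer: 7 2 2 0

Derivation:
Chunk 1: stream[0..1]='7' size=0x7=7, data at stream[3..10]='ftu1cjp' -> body[0..7], body so far='ftu1cjp'
Chunk 2: stream[12..13]='2' size=0x2=2, data at stream[15..17]='mj' -> body[7..9], body so far='ftu1cjpmj'
Chunk 3: stream[19..20]='2' size=0x2=2, data at stream[22..24]='3t' -> body[9..11], body so far='ftu1cjpmj3t'
Chunk 4: stream[26..27]='0' size=0 (terminator). Final body='ftu1cjpmj3t' (11 bytes)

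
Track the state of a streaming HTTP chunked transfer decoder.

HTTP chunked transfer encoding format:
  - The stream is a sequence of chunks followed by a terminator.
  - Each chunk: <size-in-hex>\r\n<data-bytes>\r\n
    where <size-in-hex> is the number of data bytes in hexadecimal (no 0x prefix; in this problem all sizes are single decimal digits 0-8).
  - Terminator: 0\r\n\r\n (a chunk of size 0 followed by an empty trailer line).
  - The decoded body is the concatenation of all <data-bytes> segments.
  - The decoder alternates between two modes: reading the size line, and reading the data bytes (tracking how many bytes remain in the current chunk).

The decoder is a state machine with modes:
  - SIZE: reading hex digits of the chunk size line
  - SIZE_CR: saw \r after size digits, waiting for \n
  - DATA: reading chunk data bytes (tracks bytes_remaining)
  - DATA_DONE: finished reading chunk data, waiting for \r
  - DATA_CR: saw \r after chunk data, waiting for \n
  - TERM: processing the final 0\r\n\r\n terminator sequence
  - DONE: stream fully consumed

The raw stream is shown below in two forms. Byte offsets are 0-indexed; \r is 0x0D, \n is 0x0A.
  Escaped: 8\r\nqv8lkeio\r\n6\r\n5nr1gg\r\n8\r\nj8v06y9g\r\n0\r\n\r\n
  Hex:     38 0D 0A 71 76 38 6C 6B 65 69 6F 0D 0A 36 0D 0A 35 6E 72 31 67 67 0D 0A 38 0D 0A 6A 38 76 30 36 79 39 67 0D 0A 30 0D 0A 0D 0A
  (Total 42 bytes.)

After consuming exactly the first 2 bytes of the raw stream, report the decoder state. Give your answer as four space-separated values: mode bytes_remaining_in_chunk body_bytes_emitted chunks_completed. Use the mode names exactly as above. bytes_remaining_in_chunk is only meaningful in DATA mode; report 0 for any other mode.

Byte 0 = '8': mode=SIZE remaining=0 emitted=0 chunks_done=0
Byte 1 = 0x0D: mode=SIZE_CR remaining=0 emitted=0 chunks_done=0

Answer: SIZE_CR 0 0 0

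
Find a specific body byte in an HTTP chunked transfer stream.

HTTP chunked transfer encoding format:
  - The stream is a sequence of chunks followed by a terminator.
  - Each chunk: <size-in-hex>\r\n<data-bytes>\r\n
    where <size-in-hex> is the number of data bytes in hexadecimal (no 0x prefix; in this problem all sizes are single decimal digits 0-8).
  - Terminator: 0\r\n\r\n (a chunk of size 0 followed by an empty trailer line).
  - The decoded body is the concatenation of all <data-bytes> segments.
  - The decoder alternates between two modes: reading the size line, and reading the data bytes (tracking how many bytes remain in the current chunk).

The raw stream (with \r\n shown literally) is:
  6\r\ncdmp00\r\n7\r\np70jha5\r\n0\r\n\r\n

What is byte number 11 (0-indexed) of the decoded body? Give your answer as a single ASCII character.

Answer: a

Derivation:
Chunk 1: stream[0..1]='6' size=0x6=6, data at stream[3..9]='cdmp00' -> body[0..6], body so far='cdmp00'
Chunk 2: stream[11..12]='7' size=0x7=7, data at stream[14..21]='p70jha5' -> body[6..13], body so far='cdmp00p70jha5'
Chunk 3: stream[23..24]='0' size=0 (terminator). Final body='cdmp00p70jha5' (13 bytes)
Body byte 11 = 'a'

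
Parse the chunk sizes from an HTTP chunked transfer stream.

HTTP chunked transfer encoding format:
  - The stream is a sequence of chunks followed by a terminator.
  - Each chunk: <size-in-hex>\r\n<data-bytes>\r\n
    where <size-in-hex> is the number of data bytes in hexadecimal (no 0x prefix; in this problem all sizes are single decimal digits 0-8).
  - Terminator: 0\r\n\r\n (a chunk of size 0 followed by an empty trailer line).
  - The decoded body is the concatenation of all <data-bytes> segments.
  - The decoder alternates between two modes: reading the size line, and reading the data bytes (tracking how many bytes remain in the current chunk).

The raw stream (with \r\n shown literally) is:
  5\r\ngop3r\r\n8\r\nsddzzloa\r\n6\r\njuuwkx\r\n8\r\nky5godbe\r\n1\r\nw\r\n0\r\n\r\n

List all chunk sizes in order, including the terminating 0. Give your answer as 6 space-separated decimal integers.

Answer: 5 8 6 8 1 0

Derivation:
Chunk 1: stream[0..1]='5' size=0x5=5, data at stream[3..8]='gop3r' -> body[0..5], body so far='gop3r'
Chunk 2: stream[10..11]='8' size=0x8=8, data at stream[13..21]='sddzzloa' -> body[5..13], body so far='gop3rsddzzloa'
Chunk 3: stream[23..24]='6' size=0x6=6, data at stream[26..32]='juuwkx' -> body[13..19], body so far='gop3rsddzzloajuuwkx'
Chunk 4: stream[34..35]='8' size=0x8=8, data at stream[37..45]='ky5godbe' -> body[19..27], body so far='gop3rsddzzloajuuwkxky5godbe'
Chunk 5: stream[47..48]='1' size=0x1=1, data at stream[50..51]='w' -> body[27..28], body so far='gop3rsddzzloajuuwkxky5godbew'
Chunk 6: stream[53..54]='0' size=0 (terminator). Final body='gop3rsddzzloajuuwkxky5godbew' (28 bytes)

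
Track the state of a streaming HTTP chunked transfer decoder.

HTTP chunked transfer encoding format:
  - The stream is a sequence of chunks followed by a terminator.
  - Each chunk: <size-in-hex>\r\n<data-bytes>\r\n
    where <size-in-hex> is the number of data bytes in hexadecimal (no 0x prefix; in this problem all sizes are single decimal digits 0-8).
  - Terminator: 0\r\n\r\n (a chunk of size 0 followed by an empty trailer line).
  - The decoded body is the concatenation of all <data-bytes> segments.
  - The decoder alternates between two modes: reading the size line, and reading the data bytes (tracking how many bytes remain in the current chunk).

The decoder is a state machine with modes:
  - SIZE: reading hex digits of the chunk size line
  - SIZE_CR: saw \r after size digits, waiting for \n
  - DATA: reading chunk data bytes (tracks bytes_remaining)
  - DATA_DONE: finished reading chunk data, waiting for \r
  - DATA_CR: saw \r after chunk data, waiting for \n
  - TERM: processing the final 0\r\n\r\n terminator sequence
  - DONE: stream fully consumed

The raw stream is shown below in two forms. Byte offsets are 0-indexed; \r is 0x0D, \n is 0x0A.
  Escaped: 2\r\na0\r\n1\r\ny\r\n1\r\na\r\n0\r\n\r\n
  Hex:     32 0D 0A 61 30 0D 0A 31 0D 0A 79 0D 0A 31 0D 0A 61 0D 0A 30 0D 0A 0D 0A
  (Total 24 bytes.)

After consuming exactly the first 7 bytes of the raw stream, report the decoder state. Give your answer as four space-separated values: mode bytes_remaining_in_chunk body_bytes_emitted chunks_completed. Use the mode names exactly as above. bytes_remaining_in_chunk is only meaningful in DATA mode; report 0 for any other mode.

Byte 0 = '2': mode=SIZE remaining=0 emitted=0 chunks_done=0
Byte 1 = 0x0D: mode=SIZE_CR remaining=0 emitted=0 chunks_done=0
Byte 2 = 0x0A: mode=DATA remaining=2 emitted=0 chunks_done=0
Byte 3 = 'a': mode=DATA remaining=1 emitted=1 chunks_done=0
Byte 4 = '0': mode=DATA_DONE remaining=0 emitted=2 chunks_done=0
Byte 5 = 0x0D: mode=DATA_CR remaining=0 emitted=2 chunks_done=0
Byte 6 = 0x0A: mode=SIZE remaining=0 emitted=2 chunks_done=1

Answer: SIZE 0 2 1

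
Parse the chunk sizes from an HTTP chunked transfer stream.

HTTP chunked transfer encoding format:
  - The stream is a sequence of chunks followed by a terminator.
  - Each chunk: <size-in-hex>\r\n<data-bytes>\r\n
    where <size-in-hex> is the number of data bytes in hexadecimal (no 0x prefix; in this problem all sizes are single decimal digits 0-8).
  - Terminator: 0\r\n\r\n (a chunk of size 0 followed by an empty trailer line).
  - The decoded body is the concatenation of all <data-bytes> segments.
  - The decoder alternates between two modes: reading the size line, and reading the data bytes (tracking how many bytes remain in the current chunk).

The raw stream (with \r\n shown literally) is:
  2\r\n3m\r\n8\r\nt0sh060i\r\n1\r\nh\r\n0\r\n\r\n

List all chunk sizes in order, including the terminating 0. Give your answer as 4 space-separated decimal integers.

Answer: 2 8 1 0

Derivation:
Chunk 1: stream[0..1]='2' size=0x2=2, data at stream[3..5]='3m' -> body[0..2], body so far='3m'
Chunk 2: stream[7..8]='8' size=0x8=8, data at stream[10..18]='t0sh060i' -> body[2..10], body so far='3mt0sh060i'
Chunk 3: stream[20..21]='1' size=0x1=1, data at stream[23..24]='h' -> body[10..11], body so far='3mt0sh060ih'
Chunk 4: stream[26..27]='0' size=0 (terminator). Final body='3mt0sh060ih' (11 bytes)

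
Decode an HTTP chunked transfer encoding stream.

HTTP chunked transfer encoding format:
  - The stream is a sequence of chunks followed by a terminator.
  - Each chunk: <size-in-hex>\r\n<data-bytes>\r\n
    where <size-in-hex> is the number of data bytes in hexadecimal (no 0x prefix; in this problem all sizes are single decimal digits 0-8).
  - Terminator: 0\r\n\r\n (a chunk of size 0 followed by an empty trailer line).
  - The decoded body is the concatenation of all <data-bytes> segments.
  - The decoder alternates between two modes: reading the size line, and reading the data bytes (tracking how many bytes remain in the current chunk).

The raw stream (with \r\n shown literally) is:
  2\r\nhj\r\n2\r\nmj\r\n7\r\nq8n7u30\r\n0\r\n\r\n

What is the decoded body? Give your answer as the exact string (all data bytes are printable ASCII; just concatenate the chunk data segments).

Chunk 1: stream[0..1]='2' size=0x2=2, data at stream[3..5]='hj' -> body[0..2], body so far='hj'
Chunk 2: stream[7..8]='2' size=0x2=2, data at stream[10..12]='mj' -> body[2..4], body so far='hjmj'
Chunk 3: stream[14..15]='7' size=0x7=7, data at stream[17..24]='q8n7u30' -> body[4..11], body so far='hjmjq8n7u30'
Chunk 4: stream[26..27]='0' size=0 (terminator). Final body='hjmjq8n7u30' (11 bytes)

Answer: hjmjq8n7u30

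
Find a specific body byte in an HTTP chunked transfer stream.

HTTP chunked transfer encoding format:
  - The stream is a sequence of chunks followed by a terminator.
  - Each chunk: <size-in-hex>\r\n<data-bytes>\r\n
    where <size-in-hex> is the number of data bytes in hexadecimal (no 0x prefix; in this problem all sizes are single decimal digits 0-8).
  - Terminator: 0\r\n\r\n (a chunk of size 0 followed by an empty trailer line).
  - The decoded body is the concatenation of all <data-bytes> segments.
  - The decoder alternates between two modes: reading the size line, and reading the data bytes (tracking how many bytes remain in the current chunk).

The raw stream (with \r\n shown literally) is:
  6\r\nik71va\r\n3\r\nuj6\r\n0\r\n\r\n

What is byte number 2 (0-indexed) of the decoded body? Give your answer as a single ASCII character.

Answer: 7

Derivation:
Chunk 1: stream[0..1]='6' size=0x6=6, data at stream[3..9]='ik71va' -> body[0..6], body so far='ik71va'
Chunk 2: stream[11..12]='3' size=0x3=3, data at stream[14..17]='uj6' -> body[6..9], body so far='ik71vauj6'
Chunk 3: stream[19..20]='0' size=0 (terminator). Final body='ik71vauj6' (9 bytes)
Body byte 2 = '7'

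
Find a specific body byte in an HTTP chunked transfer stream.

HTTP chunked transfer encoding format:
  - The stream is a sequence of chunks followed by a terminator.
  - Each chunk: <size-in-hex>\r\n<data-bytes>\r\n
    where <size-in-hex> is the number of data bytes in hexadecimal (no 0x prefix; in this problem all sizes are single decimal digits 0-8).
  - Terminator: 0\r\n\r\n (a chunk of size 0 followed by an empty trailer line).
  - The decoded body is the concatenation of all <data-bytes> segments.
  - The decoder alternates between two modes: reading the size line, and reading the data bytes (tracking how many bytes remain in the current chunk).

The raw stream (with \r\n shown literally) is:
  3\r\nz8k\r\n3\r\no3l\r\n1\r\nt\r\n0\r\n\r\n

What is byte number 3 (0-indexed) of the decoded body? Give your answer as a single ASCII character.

Answer: o

Derivation:
Chunk 1: stream[0..1]='3' size=0x3=3, data at stream[3..6]='z8k' -> body[0..3], body so far='z8k'
Chunk 2: stream[8..9]='3' size=0x3=3, data at stream[11..14]='o3l' -> body[3..6], body so far='z8ko3l'
Chunk 3: stream[16..17]='1' size=0x1=1, data at stream[19..20]='t' -> body[6..7], body so far='z8ko3lt'
Chunk 4: stream[22..23]='0' size=0 (terminator). Final body='z8ko3lt' (7 bytes)
Body byte 3 = 'o'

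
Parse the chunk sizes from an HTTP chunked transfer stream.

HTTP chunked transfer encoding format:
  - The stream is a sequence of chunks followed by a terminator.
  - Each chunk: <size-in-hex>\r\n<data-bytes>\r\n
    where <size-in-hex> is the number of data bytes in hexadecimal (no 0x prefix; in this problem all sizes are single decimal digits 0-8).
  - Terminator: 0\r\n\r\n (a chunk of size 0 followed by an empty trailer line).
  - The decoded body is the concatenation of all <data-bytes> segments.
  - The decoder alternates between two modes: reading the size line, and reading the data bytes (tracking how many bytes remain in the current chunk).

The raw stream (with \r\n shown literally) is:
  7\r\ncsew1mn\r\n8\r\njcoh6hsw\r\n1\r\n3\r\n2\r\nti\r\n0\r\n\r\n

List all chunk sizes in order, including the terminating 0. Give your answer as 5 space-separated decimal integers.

Answer: 7 8 1 2 0

Derivation:
Chunk 1: stream[0..1]='7' size=0x7=7, data at stream[3..10]='csew1mn' -> body[0..7], body so far='csew1mn'
Chunk 2: stream[12..13]='8' size=0x8=8, data at stream[15..23]='jcoh6hsw' -> body[7..15], body so far='csew1mnjcoh6hsw'
Chunk 3: stream[25..26]='1' size=0x1=1, data at stream[28..29]='3' -> body[15..16], body so far='csew1mnjcoh6hsw3'
Chunk 4: stream[31..32]='2' size=0x2=2, data at stream[34..36]='ti' -> body[16..18], body so far='csew1mnjcoh6hsw3ti'
Chunk 5: stream[38..39]='0' size=0 (terminator). Final body='csew1mnjcoh6hsw3ti' (18 bytes)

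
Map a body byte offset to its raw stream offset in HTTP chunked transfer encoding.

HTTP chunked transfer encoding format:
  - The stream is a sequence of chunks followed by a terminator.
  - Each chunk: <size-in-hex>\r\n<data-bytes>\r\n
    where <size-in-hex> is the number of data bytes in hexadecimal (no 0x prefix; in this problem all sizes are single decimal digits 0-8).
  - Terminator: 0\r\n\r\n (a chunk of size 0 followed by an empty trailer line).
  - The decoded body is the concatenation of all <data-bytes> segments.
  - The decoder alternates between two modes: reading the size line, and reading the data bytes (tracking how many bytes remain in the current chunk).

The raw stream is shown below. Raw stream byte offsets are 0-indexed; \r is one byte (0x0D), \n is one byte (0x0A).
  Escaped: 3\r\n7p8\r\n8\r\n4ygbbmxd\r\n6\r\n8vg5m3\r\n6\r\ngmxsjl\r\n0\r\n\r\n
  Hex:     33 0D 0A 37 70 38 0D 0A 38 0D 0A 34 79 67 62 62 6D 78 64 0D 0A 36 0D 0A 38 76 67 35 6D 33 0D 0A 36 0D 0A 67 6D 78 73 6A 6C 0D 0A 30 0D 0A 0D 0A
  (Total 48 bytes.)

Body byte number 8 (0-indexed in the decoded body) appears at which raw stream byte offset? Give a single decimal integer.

Answer: 16

Derivation:
Chunk 1: stream[0..1]='3' size=0x3=3, data at stream[3..6]='7p8' -> body[0..3], body so far='7p8'
Chunk 2: stream[8..9]='8' size=0x8=8, data at stream[11..19]='4ygbbmxd' -> body[3..11], body so far='7p84ygbbmxd'
Chunk 3: stream[21..22]='6' size=0x6=6, data at stream[24..30]='8vg5m3' -> body[11..17], body so far='7p84ygbbmxd8vg5m3'
Chunk 4: stream[32..33]='6' size=0x6=6, data at stream[35..41]='gmxsjl' -> body[17..23], body so far='7p84ygbbmxd8vg5m3gmxsjl'
Chunk 5: stream[43..44]='0' size=0 (terminator). Final body='7p84ygbbmxd8vg5m3gmxsjl' (23 bytes)
Body byte 8 at stream offset 16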